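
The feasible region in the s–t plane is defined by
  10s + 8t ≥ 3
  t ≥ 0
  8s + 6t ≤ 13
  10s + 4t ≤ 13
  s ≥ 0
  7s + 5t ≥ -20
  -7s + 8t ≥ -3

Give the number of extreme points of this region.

Intersecting each pair of boundary lines and keeping only the points that satisfy every inequality leaves:
  (3/10, 0)
  (0, 3/8)
  (3/7, 0)
  (13/14, 13/14)
  (0, 13/6)
  (29/27, 61/108)

6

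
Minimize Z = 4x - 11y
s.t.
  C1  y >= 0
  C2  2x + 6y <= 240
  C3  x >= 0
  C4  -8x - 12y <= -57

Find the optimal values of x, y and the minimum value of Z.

Feasible corners and Z = 4x - 11y:
  (120, 0) → Z = 480
  (57/8, 0) → Z = 57/2
  (0, 40) → Z = -440
  (0, 19/4) → Z = -209/4

The binding constraints are 2x + 6y = 240 and x = 0.
Solving simultaneously gives x = 0, y = 40.

x = 0, y = 40, minimum Z = -440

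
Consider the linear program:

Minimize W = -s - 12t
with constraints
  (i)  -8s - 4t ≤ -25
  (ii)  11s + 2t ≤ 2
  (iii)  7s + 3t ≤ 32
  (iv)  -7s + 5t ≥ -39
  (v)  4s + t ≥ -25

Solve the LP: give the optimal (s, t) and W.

Corner points and W = -s - 12t:
  (-3/2, 37/4) → W = -219/2
  (-125/8, 75/2) → W = -3475/8
  (-58/19, 338/19) → W = -3998/19
  (-107/5, 303/5) → W = -3529/5

The binding constraints are 7s + 3t = 32 and 4s + t = -25.
Solving simultaneously gives s = -107/5, t = 303/5.

s = -107/5, t = 303/5, minimum W = -3529/5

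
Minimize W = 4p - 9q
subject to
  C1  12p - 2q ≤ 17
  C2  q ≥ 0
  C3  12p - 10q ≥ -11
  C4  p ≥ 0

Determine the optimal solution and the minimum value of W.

p = 2, q = 7/2, minimum W = -47/2

Corner points and W = 4p - 9q:
  (17/12, 0) → W = 17/3
  (2, 7/2) → W = -47/2
  (0, 0) → W = 0
  (0, 11/10) → W = -99/10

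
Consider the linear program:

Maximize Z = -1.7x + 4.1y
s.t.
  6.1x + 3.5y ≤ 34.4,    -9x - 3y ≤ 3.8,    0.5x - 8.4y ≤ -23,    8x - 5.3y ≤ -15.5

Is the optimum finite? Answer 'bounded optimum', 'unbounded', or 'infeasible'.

bounded optimum

Feasible corners and Z = -1.7x + 4.1y:
  (-1165/132, 16639/660) → Z = 32551/275
  (4269/2011, 12325/2011) → Z = 216376/10055
  (-1682/1285, 2051/771) → Z = 506237/38550
  (-166/1291, 3525/1291) → Z = 147347/12910
The feasible region has finitely many vertices and no improving ray; the maximum is 32551/275 at (-1165/132, 16639/660).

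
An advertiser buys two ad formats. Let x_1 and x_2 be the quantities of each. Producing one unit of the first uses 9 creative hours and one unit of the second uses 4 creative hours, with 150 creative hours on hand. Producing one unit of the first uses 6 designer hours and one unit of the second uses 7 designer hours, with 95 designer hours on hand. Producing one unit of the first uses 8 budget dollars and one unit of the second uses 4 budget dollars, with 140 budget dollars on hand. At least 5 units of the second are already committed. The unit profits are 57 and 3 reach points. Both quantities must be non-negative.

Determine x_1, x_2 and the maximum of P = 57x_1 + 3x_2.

Vertices and P = 57x_1 + 3x_2:
  (0, 95/7) → P = 285/7
  (0, 5) → P = 15
  (10, 5) → P = 585

x_1 = 10, x_2 = 5, maximum P = 585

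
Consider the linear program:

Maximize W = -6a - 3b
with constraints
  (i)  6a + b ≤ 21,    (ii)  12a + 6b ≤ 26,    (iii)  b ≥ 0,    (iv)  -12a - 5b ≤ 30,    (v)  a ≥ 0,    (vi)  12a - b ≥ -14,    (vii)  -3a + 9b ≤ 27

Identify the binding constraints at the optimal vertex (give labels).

(iii) and (v)

Vertices and W = -6a - 3b:
  (13/6, 0) → W = -13
  (4/7, 67/21) → W = -13
  (0, 0) → W = 0
  (0, 3) → W = -9

The maximum is at (0, 0). Substituting into each constraint, equality holds for (iii) and (v); the remaining constraints have slack.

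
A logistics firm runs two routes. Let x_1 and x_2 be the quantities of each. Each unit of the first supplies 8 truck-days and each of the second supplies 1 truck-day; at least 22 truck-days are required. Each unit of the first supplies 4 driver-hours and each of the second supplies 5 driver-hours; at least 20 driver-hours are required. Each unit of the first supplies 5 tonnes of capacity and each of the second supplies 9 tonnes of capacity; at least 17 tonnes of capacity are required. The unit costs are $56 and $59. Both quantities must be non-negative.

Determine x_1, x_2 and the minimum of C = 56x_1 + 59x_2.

x_1 = 5/2, x_2 = 2, minimum C = 258

Extreme points and C = 56x_1 + 59x_2:
  (0, 22) → C = 1298
  (5, 0) → C = 280
  (5/2, 2) → C = 258
The feasible region is unbounded (it extends along (0, 1), (1, 0)), but C strictly increases along every unbounded feasible direction, so there is no improving ray and the minimum is attained at a vertex.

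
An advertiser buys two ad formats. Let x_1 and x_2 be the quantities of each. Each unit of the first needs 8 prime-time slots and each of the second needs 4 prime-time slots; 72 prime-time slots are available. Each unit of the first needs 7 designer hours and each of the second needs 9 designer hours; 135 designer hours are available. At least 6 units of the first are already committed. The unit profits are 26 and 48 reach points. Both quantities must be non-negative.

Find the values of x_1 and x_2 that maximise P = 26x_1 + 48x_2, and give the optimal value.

x_1 = 6, x_2 = 6, maximum P = 444

At the optimal vertex, 8x_1 + 4x_2 = 72 and x_1 = 6.
Solving simultaneously gives x_1 = 6, x_2 = 6.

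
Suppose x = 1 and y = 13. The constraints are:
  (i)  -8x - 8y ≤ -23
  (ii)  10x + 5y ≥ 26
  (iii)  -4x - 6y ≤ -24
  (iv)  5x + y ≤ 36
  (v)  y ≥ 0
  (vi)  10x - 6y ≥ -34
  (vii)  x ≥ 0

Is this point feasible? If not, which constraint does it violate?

not feasible — violates (vi)

Constraint (vi): 10x - 6y = -68, which is not ≥ -34. All other constraints are satisfied.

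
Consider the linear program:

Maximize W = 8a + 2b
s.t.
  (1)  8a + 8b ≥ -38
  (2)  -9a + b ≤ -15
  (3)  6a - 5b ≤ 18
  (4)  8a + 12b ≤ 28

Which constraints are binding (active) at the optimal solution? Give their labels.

Vertices and W = 8a + 2b:
  (19/13, -24/13) → W = 8
  (52/29, 33/29) → W = 482/29
  (89/28, 3/14) → W = 181/7

The maximum is at (89/28, 3/14). Substituting into each constraint, equality holds for (3) and (4); the remaining constraints have slack.

(3) and (4)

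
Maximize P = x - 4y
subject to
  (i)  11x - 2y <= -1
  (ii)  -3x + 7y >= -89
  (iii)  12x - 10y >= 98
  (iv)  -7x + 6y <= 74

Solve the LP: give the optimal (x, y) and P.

x = -34/9, y = -43/3, maximum P = 482/9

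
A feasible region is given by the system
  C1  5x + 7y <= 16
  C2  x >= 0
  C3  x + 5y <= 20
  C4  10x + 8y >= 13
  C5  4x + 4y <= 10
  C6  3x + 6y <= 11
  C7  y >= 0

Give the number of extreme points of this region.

5

The feasible vertices (each the meet of two boundaries and inside every other half-plane) are:
  (0, 13/8)
  (0, 11/6)
  (13/10, 0)
  (4/3, 7/6)
  (5/2, 0)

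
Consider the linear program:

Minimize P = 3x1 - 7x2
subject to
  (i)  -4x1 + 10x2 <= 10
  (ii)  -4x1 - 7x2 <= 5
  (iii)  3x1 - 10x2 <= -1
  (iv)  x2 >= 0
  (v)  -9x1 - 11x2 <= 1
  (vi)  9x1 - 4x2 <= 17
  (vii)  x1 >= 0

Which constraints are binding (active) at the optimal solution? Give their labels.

Corner points and P = 3x1 - 7x2:
  (105/37, 79/37) → P = -238/37
  (0, 1) → P = -7
  (29/13, 10/13) → P = 17/13
  (0, 1/10) → P = -7/10

The minimum is at (0, 1). Substituting into each constraint, equality holds for (i) and (vii); the remaining constraints have slack.

(i) and (vii)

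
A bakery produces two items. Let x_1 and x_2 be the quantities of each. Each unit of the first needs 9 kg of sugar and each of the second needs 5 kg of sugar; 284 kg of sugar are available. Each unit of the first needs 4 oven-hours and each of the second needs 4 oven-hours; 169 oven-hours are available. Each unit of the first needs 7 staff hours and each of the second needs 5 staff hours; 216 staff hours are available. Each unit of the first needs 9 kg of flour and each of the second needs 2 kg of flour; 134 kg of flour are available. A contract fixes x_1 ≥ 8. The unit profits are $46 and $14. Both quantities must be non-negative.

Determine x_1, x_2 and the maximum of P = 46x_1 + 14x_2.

x_1 = 8, x_2 = 31, maximum P = 802

Vertices and P = 46x_1 + 14x_2:
  (134/9, 0) → P = 6164/9
  (8, 0) → P = 368
  (8, 31) → P = 802

The binding constraints are 9x_1 + 2x_2 = 134 and x_1 = 8.
Solving simultaneously gives x_1 = 8, x_2 = 31.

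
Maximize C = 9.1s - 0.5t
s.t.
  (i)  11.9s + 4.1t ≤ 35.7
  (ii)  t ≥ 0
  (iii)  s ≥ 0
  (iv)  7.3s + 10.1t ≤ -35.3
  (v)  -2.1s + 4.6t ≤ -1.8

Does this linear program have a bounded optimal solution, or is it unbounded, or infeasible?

The boundaries 11.9s + 4.1t = 35.7 and t = 0 meet at (3, 0), but that point violates 7.3s + 10.1t ≤ -35.3. Every candidate vertex is excluded by some other constraint, so the feasible region is empty.

infeasible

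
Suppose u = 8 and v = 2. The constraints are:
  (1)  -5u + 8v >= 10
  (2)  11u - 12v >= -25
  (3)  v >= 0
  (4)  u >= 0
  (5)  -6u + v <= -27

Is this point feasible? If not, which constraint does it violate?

Constraint (1): -5u + 8v = -24, which is not ≥ 10. All other constraints are satisfied.

not feasible — violates (1)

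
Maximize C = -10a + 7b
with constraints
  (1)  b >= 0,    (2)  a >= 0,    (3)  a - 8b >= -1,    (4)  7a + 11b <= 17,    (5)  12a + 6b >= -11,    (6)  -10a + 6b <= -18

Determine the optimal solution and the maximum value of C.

a = 75/38, b = 11/38, maximum C = -673/38

Corner points and C = -10a + 7b:
  (17/7, 0) → C = -170/7
  (9/5, 0) → C = -18
  (75/38, 11/38) → C = -673/38

The binding constraints are 7a + 11b = 17 and -10a + 6b = -18.
Solving simultaneously gives a = 75/38, b = 11/38.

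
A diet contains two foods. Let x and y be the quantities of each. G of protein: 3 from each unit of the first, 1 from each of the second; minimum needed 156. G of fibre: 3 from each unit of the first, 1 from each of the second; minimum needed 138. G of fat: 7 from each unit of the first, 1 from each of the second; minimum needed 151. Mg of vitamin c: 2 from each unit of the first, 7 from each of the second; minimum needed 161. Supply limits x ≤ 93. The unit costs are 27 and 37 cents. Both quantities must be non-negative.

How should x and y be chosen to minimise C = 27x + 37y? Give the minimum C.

x = 49, y = 9, minimum C = 1656

Corner points and C = 27x + 37y:
  (0, 156) → C = 5772
  (161/2, 0) → C = 4347/2
  (93, 0) → C = 2511
  (49, 9) → C = 1656
The feasible region is unbounded (it extends along (0, 1)), but C strictly increases along every unbounded feasible direction, so there is no improving ray and the minimum is attained at a vertex.

At the optimal vertex, 3x + y = 156 and 2x + 7y = 161.
Solving simultaneously gives x = 49, y = 9.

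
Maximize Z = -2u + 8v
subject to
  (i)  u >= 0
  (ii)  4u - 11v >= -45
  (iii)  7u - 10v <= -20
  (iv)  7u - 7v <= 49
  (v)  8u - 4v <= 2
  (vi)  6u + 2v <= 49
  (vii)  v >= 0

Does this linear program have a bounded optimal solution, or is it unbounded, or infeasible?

Feasible corners and Z = -2u + 8v:
  (0, 45/11) → Z = 360/11
  (0, 2) → Z = 16
  (101/36, 46/9) → Z = 635/18
  (25/13, 87/26) → Z = 298/13
The feasible region has finitely many vertices and no improving ray; the maximum is 635/18 at (101/36, 46/9).

bounded optimum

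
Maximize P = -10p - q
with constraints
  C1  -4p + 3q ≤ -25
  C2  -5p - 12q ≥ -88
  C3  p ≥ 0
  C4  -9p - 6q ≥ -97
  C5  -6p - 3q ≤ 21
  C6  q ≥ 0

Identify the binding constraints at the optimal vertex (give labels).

Corner points and P = -10p - q:
  (147/17, 163/51) → P = -269/3
  (25/4, 0) → P = -125/2
  (97/9, 0) → P = -970/9

The maximum is at (25/4, 0). Substituting into each constraint, equality holds for C1 and C6; the remaining constraints have slack.

C1 and C6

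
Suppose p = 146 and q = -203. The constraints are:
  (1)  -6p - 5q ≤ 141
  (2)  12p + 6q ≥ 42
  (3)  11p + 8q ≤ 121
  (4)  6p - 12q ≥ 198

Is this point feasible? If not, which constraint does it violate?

(1): 139 ≤ 141 ✓
(2): 534 ≥ 42 ✓
(3): -18 ≤ 121 ✓
(4): 3312 ≥ 198 ✓

feasible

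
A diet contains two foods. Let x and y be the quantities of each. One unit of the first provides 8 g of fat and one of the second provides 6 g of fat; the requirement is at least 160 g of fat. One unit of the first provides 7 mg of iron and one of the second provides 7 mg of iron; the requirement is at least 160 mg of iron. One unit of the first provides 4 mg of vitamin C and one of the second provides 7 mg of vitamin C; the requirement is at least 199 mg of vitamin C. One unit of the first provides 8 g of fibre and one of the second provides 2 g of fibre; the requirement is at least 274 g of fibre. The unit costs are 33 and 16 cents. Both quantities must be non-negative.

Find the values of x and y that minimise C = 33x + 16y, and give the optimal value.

x = 95/3, y = 31/3, minimum C = 3631/3

Vertices and C = 33x + 16y:
  (0, 137) → C = 2192
  (199/4, 0) → C = 6567/4
  (95/3, 31/3) → C = 3631/3
The feasible region is unbounded (it extends along (0, 1), (1, 0)), but C strictly increases along every unbounded feasible direction, so there is no improving ray and the minimum is attained at a vertex.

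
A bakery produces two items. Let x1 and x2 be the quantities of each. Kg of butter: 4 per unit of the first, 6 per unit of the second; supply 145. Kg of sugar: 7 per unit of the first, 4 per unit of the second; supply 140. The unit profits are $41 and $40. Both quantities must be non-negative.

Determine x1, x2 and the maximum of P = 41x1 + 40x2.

x1 = 10, x2 = 35/2, maximum P = 1110

Feasible corners and P = 41x1 + 40x2:
  (0, 0) → P = 0
  (0, 145/6) → P = 2900/3
  (20, 0) → P = 820
  (10, 35/2) → P = 1110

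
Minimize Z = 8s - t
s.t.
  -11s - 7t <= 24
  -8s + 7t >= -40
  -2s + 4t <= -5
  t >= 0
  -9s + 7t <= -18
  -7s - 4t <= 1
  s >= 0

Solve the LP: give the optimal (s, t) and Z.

Extreme points and Z = 8s - t:
  (125/18, 20/9) → Z = 160/3
  (5, 0) → Z = 40
  (5/2, 0) → Z = 20

The binding constraints are -2s + 4t = -5 and t = 0.
Solving simultaneously gives s = 5/2, t = 0.

s = 5/2, t = 0, minimum Z = 20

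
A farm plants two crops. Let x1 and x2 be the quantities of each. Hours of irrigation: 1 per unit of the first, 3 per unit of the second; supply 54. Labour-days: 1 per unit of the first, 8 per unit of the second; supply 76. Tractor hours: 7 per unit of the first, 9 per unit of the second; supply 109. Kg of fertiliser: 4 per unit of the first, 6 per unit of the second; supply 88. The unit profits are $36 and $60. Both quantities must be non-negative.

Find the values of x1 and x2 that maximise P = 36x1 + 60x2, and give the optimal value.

x1 = 4, x2 = 9, maximum P = 684

Vertices and P = 36x1 + 60x2:
  (0, 0) → P = 0
  (0, 19/2) → P = 570
  (109/7, 0) → P = 3924/7
  (4, 9) → P = 684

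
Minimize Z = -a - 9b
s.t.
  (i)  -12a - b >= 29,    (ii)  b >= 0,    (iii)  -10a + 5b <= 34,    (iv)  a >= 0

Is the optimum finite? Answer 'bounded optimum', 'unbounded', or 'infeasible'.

infeasible

The boundaries -12a - b = 29 and b = 0 meet at (-29/12, 0), but that point violates a ≥ 0. Every candidate vertex is excluded by some other constraint, so the feasible region is empty.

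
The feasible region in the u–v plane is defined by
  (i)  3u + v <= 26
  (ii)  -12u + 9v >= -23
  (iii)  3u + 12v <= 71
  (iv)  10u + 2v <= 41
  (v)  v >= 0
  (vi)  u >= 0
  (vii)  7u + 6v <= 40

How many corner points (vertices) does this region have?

6

Pairwise boundary intersections that survive every other constraint:
  (415/114, 131/57)
  (23/12, 0)
  (0, 71/12)
  (9/11, 377/66)
  (83/23, 113/46)
  (0, 0)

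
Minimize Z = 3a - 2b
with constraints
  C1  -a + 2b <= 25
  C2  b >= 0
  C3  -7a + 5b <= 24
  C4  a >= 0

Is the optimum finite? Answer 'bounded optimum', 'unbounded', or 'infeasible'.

bounded optimum

Feasible corners and Z = 3a - 2b:
  (77/9, 151/9) → Z = -71/9
  (0, 0) → Z = 0
  (0, 24/5) → Z = -48/5
The feasible region has finitely many vertices and no improving ray; the minimum is -48/5 at (0, 24/5).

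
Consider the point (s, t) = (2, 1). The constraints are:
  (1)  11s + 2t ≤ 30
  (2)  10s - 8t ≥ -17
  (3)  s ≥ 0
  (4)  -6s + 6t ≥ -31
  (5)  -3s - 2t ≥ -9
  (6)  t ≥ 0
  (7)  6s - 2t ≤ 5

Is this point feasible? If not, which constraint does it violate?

not feasible — violates (7)

Constraint (7): 6s - 2t = 10, which is not ≤ 5. All other constraints are satisfied.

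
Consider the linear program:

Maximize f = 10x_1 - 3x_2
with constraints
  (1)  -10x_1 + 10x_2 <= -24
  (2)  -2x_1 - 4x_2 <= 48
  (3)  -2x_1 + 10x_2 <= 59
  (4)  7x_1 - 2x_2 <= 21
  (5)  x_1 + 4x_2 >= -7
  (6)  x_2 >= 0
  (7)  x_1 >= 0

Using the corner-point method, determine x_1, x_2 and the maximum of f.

Extreme points and f = 10x_1 - 3x_2:
  (81/25, 21/25) → f = 747/25
  (12/5, 0) → f = 24
  (3, 0) → f = 30

x_1 = 3, x_2 = 0, maximum f = 30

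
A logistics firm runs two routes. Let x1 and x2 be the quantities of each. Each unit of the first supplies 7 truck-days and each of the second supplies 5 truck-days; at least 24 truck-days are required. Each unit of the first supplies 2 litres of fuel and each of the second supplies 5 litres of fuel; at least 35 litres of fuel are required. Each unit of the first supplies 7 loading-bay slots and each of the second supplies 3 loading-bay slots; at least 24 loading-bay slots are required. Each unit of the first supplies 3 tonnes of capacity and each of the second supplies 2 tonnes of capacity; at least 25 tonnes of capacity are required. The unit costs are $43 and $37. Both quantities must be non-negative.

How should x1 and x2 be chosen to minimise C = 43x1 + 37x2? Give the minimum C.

x1 = 5, x2 = 5, minimum C = 400

Corner points and C = 43x1 + 37x2:
  (0, 25/2) → C = 925/2
  (35/2, 0) → C = 1505/2
  (5, 5) → C = 400
The feasible region is unbounded (it extends along (0, 1), (1, 0)), but C strictly increases along every unbounded feasible direction, so there is no improving ray and the minimum is attained at a vertex.

The binding constraints are 2x1 + 5x2 = 35 and 3x1 + 2x2 = 25.
Solving simultaneously gives x1 = 5, x2 = 5.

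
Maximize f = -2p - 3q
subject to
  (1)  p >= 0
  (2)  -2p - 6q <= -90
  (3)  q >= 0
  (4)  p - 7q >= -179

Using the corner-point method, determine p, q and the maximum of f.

p = 0, q = 15, maximum f = -45

Vertices and f = -2p - 3q:
  (0, 15) → f = -45
  (0, 179/7) → f = -537/7
  (45, 0) → f = -90
The feasible region is unbounded (it extends along (7, 1), (1, 0)), but f strictly decreases along every unbounded feasible direction, so there is no improving ray and the maximum is attained at a vertex.

The binding constraints are p = 0 and -2p - 6q = -90.
Solving simultaneously gives p = 0, q = 15.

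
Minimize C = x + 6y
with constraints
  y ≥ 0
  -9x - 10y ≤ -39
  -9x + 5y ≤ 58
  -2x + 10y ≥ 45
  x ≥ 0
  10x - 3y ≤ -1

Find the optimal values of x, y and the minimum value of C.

Vertices and C = x + 6y:
  (0, 58/5) → C = 348/5
  (169/23, 571/23) → C = 3595/23
  (0, 9/2) → C = 27
  (125/94, 224/47) → C = 2813/94

The binding constraints are -2x + 10y = 45 and x = 0.
Solving simultaneously gives x = 0, y = 9/2.

x = 0, y = 9/2, minimum C = 27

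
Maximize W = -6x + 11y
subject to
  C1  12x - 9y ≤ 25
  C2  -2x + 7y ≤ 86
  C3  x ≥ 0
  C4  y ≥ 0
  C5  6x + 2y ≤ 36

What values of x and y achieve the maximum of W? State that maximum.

x = 0, y = 86/7, maximum W = 946/7

Extreme points and W = -6x + 11y:
  (25/12, 0) → W = -25/2
  (187/39, 47/13) → W = 11
  (0, 86/7) → W = 946/7
  (40/23, 294/23) → W = 2994/23
  (0, 0) → W = 0

The binding constraints are -2x + 7y = 86 and x = 0.
Solving simultaneously gives x = 0, y = 86/7.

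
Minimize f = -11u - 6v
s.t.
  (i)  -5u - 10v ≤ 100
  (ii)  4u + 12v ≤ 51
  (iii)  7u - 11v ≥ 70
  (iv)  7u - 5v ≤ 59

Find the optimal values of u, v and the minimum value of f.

u = 299/42, v = -11/6, minimum f = -2827/42

At the optimal vertex, 7u - 11v = 70 and 7u - 5v = 59.
Solving simultaneously gives u = 299/42, v = -11/6.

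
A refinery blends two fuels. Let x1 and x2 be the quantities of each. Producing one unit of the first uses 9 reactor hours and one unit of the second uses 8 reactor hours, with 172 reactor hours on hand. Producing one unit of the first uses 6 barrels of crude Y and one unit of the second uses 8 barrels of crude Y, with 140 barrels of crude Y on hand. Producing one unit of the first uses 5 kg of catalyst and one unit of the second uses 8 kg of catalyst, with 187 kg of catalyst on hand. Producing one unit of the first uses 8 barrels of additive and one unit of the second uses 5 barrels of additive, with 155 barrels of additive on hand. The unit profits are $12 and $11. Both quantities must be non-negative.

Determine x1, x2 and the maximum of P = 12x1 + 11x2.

x1 = 32/3, x2 = 19/2, maximum P = 465/2

The binding constraints are 9x1 + 8x2 = 172 and 6x1 + 8x2 = 140.
Solving simultaneously gives x1 = 32/3, x2 = 19/2.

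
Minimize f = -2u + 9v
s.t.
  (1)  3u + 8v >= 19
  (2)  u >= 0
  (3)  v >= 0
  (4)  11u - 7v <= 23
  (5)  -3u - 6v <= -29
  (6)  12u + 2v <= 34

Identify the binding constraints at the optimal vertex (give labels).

Feasible corners and f = -2u + 9v:
  (0, 29/6) → f = 87/2
  (0, 17) → f = 153
  (73/33, 41/11) → f = 961/33

The minimum is at (73/33, 41/11). Substituting into each constraint, equality holds for (5) and (6); the remaining constraints have slack.

(5) and (6)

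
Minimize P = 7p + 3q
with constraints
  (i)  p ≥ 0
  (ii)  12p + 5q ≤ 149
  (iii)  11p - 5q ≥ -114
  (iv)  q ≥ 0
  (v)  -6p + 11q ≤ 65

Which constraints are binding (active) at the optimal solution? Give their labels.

Feasible corners and P = 7p + 3q:
  (0, 0) → P = 0
  (0, 65/11) → P = 195/11
  (149/12, 0) → P = 1043/12
  (73/9, 31/3) → P = 790/9

The minimum is at (0, 0). Substituting into each constraint, equality holds for (i) and (iv); the remaining constraints have slack.

(i) and (iv)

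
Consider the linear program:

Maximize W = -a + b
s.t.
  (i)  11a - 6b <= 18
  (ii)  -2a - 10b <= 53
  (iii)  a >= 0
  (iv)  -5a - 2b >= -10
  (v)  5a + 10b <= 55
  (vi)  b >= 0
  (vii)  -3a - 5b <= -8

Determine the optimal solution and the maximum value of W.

Vertices and W = -a + b:
  (0, 5) → W = 5
  (0, 8/5) → W = 8/5
  (34/19, 10/19) → W = -24/19

At the optimal vertex, a = 0 and -5a - 2b = -10.
Solving simultaneously gives a = 0, b = 5.

a = 0, b = 5, maximum W = 5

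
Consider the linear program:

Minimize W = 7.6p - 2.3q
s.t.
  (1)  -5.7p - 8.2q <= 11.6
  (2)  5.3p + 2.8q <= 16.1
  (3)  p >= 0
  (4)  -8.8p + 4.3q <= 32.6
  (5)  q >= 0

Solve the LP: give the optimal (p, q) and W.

p = 0, q = 5.75, minimum W = -13.225

Vertices and W = 7.6p - 2.3q:
  (0, 23/4) → W = -529/40
  (161/53, 0) → W = 6118/265
  (0, 0) → W = 0

The optimum lies where 5.3p + 2.8q = 16.1 and p = 0.
Solving simultaneously gives p = 0, q = 23/4.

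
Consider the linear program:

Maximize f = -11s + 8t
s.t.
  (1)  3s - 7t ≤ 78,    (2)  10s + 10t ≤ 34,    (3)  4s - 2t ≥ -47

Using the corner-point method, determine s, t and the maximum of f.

s = -67/10, t = 101/10, maximum f = 309/2

Extreme points and f = -11s + 8t:
  (509/50, -339/50) → f = -8311/50
  (-485/22, -453/22) → f = 1711/22
  (-67/10, 101/10) → f = 309/2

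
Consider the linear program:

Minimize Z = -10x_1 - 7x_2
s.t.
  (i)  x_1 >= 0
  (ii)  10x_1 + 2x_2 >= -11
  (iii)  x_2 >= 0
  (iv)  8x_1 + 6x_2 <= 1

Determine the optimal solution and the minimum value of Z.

x_1 = 1/8, x_2 = 0, minimum Z = -5/4

Extreme points and Z = -10x_1 - 7x_2:
  (0, 0) → Z = 0
  (0, 1/6) → Z = -7/6
  (1/8, 0) → Z = -5/4

The binding constraints are x_2 = 0 and 8x_1 + 6x_2 = 1.
Solving simultaneously gives x_1 = 1/8, x_2 = 0.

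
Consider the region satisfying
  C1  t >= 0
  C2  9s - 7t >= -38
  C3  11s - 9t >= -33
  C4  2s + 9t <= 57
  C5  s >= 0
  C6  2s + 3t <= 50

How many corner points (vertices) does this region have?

Intersecting each pair of boundary lines and keeping only the points that satisfy every inequality leaves:
  (0, 0)
  (25, 0)
  (24/13, 77/13)
  (0, 11/3)
  (93/4, 7/6)

5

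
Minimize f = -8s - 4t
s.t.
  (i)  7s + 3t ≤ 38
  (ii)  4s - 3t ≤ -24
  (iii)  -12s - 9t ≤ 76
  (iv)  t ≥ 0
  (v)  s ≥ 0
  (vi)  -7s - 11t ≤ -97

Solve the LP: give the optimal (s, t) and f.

s = 0, t = 38/3, minimum f = -152/3

Feasible corners and f = -8s - 4t:
  (14/11, 320/33) → f = -1616/33
  (0, 38/3) → f = -152/3
  (27/65, 556/65) → f = -488/13
  (0, 97/11) → f = -388/11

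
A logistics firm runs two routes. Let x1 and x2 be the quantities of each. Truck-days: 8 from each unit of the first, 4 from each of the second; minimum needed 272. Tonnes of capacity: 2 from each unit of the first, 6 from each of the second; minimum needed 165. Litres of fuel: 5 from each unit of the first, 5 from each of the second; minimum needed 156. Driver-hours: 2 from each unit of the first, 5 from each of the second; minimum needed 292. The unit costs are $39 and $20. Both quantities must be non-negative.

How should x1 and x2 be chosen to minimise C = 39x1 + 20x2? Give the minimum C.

x1 = 6, x2 = 56, minimum C = 1354

Vertices and C = 39x1 + 20x2:
  (0, 68) → C = 1360
  (146, 0) → C = 5694
  (6, 56) → C = 1354
The feasible region is unbounded (it extends along (0, 1), (1, 0)), but C strictly increases along every unbounded feasible direction, so there is no improving ray and the minimum is attained at a vertex.

The optimum lies where 8x1 + 4x2 = 272 and 2x1 + 5x2 = 292.
Solving simultaneously gives x1 = 6, x2 = 56.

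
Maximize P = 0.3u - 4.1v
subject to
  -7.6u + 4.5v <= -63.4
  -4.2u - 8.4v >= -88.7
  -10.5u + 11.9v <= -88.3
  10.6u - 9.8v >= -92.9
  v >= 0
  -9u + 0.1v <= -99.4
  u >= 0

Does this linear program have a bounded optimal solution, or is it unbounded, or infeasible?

Feasible corners and P = 0.3u - 4.1v:
  (25675/1974, 2669/658) → P = -891/70
  (887/42, 0) → P = 887/140
  (117403/10605, 1660/707) → P = -222897/35350
  (497/45, 0) → P = 497/150
The feasible region has finitely many vertices and no improving ray; the maximum is 887/140 at (887/42, 0).

bounded optimum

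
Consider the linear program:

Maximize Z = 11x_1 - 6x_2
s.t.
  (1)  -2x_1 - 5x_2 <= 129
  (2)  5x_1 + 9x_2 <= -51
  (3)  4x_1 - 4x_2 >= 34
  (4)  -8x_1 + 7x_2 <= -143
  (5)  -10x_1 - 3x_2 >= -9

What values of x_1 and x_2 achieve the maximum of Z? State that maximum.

Extreme points and Z = 11x_1 - 6x_2:
  (-94/27, -659/27) → Z = 2920/27
  (108/11, -327/11) → Z = 3150/11
  (246/47, -679/47) → Z = 6780/47

The binding constraints are -2x_1 - 5x_2 = 129 and -10x_1 - 3x_2 = -9.
Solving simultaneously gives x_1 = 108/11, x_2 = -327/11.

x_1 = 108/11, x_2 = -327/11, maximum Z = 3150/11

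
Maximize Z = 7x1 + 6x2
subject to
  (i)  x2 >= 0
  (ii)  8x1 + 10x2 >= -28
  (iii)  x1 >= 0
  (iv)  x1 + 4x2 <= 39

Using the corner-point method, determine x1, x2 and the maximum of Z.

Corner points and Z = 7x1 + 6x2:
  (0, 0) → Z = 0
  (39, 0) → Z = 273
  (0, 39/4) → Z = 117/2

At the optimal vertex, x2 = 0 and x1 + 4x2 = 39.
Solving simultaneously gives x1 = 39, x2 = 0.

x1 = 39, x2 = 0, maximum Z = 273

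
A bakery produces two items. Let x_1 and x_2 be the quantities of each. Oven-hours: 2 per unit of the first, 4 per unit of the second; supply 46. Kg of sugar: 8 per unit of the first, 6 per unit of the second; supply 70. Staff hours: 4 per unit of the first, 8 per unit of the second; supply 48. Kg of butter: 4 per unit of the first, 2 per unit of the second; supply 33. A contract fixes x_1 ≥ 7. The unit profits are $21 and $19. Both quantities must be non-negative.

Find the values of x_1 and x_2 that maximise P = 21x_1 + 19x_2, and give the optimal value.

Vertices and P = 21x_1 + 19x_2:
  (33/4, 0) → P = 693/4
  (7, 0) → P = 147
  (29/4, 2) → P = 761/4
  (7, 7/3) → P = 574/3

At the optimal vertex, 8x_1 + 6x_2 = 70 and x_1 = 7.
Solving simultaneously gives x_1 = 7, x_2 = 7/3.

x_1 = 7, x_2 = 7/3, maximum P = 574/3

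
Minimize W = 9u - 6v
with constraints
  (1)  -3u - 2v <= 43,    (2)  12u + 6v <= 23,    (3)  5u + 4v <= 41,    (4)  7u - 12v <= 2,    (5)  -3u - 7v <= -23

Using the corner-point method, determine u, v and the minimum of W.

Extreme points and W = 9u - 6v:
  (-127, 169) → W = -2157
  (-347/15, 66/5) → W = -1437/5
  (-77/9, 377/18) → W = -608/3
  (23/66, 69/22) → W = -345/22

The optimum lies where -3u - 2v = 43 and 5u + 4v = 41.
Solving simultaneously gives u = -127, v = 169.

u = -127, v = 169, minimum W = -2157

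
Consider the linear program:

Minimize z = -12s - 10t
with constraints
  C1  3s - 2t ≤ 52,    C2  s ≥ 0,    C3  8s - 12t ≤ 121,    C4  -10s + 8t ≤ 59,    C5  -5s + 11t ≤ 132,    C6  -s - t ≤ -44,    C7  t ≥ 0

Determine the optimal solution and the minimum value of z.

s = 836/23, t = 656/23, minimum z = -16592/23

Corner points and z = -12s - 10t:
  (836/23, 656/23) → z = -16592/23
  (28, 16) → z = -496
  (22, 22) → z = -484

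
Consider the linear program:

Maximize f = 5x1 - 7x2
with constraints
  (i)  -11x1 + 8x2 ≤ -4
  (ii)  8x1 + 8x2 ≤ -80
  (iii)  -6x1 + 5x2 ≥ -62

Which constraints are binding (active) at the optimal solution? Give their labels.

Vertices and f = 5x1 - 7x2:
  (-4, -6) → f = 22
  (-68, -94) → f = 318
  (12/11, -122/11) → f = 914/11

The maximum is at (-68, -94). Substituting into each constraint, equality holds for (i) and (iii); the remaining constraints have slack.

(i) and (iii)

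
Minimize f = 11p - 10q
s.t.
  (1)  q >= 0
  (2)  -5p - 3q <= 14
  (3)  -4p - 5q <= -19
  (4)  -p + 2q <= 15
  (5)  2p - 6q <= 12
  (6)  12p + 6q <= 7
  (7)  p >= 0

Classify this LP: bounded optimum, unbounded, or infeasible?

infeasible

The boundaries q = 0 and -4p - 5q = -19 meet at (19/4, 0), but that point violates 12p + 6q ≤ 7. Every candidate vertex is excluded by some other constraint, so the feasible region is empty.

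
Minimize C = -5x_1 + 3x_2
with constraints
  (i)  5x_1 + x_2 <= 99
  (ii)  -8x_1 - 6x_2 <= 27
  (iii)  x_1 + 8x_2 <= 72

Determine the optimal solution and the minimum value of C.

x_1 = 621/22, x_2 = -927/22, minimum C = -2943/11

Extreme points and C = -5x_1 + 3x_2:
  (621/22, -927/22) → C = -2943/11
  (240/13, 87/13) → C = -939/13
  (-324/29, 603/58) → C = 5049/58

The binding constraints are 5x_1 + x_2 = 99 and -8x_1 - 6x_2 = 27.
Solving simultaneously gives x_1 = 621/22, x_2 = -927/22.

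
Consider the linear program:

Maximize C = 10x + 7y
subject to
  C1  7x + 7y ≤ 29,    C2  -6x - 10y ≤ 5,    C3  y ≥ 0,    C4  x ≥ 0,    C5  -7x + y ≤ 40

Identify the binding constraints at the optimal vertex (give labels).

C1 and C3

Feasible corners and C = 10x + 7y:
  (29/7, 0) → C = 290/7
  (0, 29/7) → C = 29
  (0, 0) → C = 0

The maximum is at (29/7, 0). Substituting into each constraint, equality holds for C1 and C3; the remaining constraints have slack.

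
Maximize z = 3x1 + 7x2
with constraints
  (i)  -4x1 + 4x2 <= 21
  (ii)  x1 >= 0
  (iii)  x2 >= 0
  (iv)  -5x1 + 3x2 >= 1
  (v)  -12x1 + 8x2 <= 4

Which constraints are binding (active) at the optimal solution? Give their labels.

(iv) and (v)

Corner points and z = 3x1 + 7x2:
  (0, 1/3) → z = 7/3
  (0, 1/2) → z = 7/2
  (1, 2) → z = 17

The maximum is at (1, 2). Substituting into each constraint, equality holds for (iv) and (v); the remaining constraints have slack.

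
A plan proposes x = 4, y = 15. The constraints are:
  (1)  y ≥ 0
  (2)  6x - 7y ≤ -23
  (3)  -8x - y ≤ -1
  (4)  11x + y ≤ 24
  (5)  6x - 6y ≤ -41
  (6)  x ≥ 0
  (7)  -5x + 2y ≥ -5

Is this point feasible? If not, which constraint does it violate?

not feasible — violates (4)

Constraint (4): 11x + y = 59, which is not ≤ 24. All other constraints are satisfied.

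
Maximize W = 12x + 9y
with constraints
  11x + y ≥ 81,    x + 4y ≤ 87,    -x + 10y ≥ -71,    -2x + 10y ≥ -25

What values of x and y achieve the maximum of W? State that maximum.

Vertices and W = 12x + 9y:
  (237/43, 876/43) → W = 10728/43
  (835/112, -113/112) → W = 9003/112
  (485/9, 149/18) → W = 4327/6

The optimum lies where x + 4y = 87 and -2x + 10y = -25.
Solving simultaneously gives x = 485/9, y = 149/18.

x = 485/9, y = 149/18, maximum W = 4327/6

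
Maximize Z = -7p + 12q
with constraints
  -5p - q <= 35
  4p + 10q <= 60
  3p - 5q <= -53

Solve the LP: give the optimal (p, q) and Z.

p = -205/23, q = 220/23, maximum Z = 4075/23

Corner points and Z = -7p + 12q:
  (-205/23, 220/23) → Z = 4075/23
  (-57/7, 40/7) → Z = 879/7
  (-23/5, 196/25) → Z = 3157/25

At the optimal vertex, -5p - q = 35 and 4p + 10q = 60.
Solving simultaneously gives p = -205/23, q = 220/23.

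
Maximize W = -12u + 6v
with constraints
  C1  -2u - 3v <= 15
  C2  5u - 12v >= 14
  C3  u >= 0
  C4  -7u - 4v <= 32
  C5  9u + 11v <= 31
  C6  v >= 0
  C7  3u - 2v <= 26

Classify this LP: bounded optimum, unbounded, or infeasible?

Corner points and W = -12u + 6v:
  (526/163, 29/163) → W = -6138/163
  (14/5, 0) → W = -168/5
  (31/9, 0) → W = -124/3
The feasible region has finitely many vertices and no improving ray; the maximum is -168/5 at (14/5, 0).

bounded optimum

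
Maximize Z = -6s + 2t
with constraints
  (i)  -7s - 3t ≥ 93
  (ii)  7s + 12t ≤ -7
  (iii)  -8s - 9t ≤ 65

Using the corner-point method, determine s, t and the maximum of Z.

s = -239/11, t = 133/11, maximum Z = 1700/11

Feasible corners and Z = -6s + 2t:
  (-365/21, 86/9) → Z = 7774/63
  (-214/13, 289/39) → Z = 4430/39
  (-239/11, 133/11) → Z = 1700/11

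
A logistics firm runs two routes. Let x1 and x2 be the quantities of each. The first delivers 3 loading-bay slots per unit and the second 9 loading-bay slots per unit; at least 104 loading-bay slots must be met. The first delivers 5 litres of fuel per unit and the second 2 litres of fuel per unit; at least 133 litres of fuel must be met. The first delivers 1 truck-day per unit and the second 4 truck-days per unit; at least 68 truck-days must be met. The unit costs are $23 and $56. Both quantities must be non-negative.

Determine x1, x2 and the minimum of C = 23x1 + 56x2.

x1 = 22, x2 = 23/2, minimum C = 1150

Extreme points and C = 23x1 + 56x2:
  (0, 133/2) → C = 3724
  (68, 0) → C = 1564
  (22, 23/2) → C = 1150
The feasible region is unbounded (it extends along (0, 1), (1, 0)), but C strictly increases along every unbounded feasible direction, so there is no improving ray and the minimum is attained at a vertex.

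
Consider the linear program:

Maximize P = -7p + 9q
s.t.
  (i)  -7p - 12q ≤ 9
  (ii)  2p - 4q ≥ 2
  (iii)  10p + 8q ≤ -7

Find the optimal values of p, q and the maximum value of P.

Corner points and P = -7p + 9q:
  (-3/13, -8/13) → P = -51/13
  (-3/16, -41/64) → P = -285/64
  (-3/14, -17/28) → P = -111/28

The optimum lies where -7p - 12q = 9 and 2p - 4q = 2.
Solving simultaneously gives p = -3/13, q = -8/13.

p = -3/13, q = -8/13, maximum P = -51/13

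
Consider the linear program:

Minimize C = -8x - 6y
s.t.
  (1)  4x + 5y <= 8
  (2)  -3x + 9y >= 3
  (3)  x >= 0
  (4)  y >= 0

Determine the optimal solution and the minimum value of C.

Extreme points and C = -8x - 6y:
  (19/17, 12/17) → C = -224/17
  (0, 8/5) → C = -48/5
  (0, 1/3) → C = -2

At the optimal vertex, 4x + 5y = 8 and -3x + 9y = 3.
Solving simultaneously gives x = 19/17, y = 12/17.

x = 19/17, y = 12/17, minimum C = -224/17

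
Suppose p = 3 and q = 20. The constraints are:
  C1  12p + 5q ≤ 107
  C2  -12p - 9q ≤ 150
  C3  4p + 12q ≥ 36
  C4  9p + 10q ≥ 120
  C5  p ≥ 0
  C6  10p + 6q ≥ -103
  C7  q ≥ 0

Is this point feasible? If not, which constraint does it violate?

Constraint C1: 12p + 5q = 136, which is not ≤ 107. All other constraints are satisfied.

not feasible — violates C1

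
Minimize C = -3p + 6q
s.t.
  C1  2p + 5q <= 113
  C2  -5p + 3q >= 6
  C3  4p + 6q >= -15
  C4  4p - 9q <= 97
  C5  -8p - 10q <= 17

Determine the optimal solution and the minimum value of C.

p = -3/2, q = -1/2, minimum C = 3/2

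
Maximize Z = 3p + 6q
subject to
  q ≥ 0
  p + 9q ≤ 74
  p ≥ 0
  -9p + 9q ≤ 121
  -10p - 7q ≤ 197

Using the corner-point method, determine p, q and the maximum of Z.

p = 74, q = 0, maximum Z = 222

Extreme points and Z = 3p + 6q:
  (74, 0) → Z = 222
  (0, 0) → Z = 0
  (0, 74/9) → Z = 148/3

The binding constraints are q = 0 and p + 9q = 74.
Solving simultaneously gives p = 74, q = 0.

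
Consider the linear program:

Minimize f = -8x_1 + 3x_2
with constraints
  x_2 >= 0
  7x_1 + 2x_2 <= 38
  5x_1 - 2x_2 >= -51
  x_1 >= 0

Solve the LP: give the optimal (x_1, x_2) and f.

Feasible corners and f = -8x_1 + 3x_2:
  (38/7, 0) → f = -304/7
  (0, 0) → f = 0
  (0, 19) → f = 57

x_1 = 38/7, x_2 = 0, minimum f = -304/7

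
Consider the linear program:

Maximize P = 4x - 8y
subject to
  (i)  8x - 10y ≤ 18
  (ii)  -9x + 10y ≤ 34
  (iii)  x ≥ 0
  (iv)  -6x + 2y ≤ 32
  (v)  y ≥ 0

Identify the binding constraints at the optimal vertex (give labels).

Feasible corners and P = 4x - 8y:
  (9/4, 0) → P = 9
  (0, 17/5) → P = -136/5
  (0, 0) → P = 0
The feasible region is unbounded (it extends along (5, 4), (10, 9)), but P strictly decreases along every unbounded feasible direction, so there is no improving ray and the maximum is attained at a vertex.

The maximum is at (9/4, 0). Substituting into each constraint, equality holds for (i) and (v); the remaining constraints have slack.

(i) and (v)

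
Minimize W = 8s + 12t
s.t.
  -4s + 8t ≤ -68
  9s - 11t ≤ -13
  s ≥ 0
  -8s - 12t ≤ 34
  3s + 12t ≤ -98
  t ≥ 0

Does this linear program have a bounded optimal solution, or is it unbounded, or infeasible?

infeasible

The boundaries 3s + 12t = -98 and t = 0 meet at (-98/3, 0), but that point violates -4s + 8t ≤ -68. Every candidate vertex is excluded by some other constraint, so the feasible region is empty.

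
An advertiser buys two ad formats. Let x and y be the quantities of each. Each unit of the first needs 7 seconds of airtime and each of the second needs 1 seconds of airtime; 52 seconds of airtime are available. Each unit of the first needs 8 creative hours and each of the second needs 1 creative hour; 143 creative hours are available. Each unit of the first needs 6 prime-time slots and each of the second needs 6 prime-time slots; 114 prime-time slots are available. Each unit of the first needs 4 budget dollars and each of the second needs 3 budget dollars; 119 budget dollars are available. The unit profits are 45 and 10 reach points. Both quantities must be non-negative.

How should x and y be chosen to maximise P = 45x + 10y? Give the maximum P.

x = 11/2, y = 27/2, maximum P = 765/2

Vertices and P = 45x + 10y:
  (0, 0) → P = 0
  (0, 19) → P = 190
  (52/7, 0) → P = 2340/7
  (11/2, 27/2) → P = 765/2

The binding constraints are 7x + y = 52 and 6x + 6y = 114.
Solving simultaneously gives x = 11/2, y = 27/2.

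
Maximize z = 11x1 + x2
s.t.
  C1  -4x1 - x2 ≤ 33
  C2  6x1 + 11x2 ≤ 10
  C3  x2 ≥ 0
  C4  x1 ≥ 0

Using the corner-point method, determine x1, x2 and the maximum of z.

x1 = 5/3, x2 = 0, maximum z = 55/3

Extreme points and z = 11x1 + x2:
  (5/3, 0) → z = 55/3
  (0, 10/11) → z = 10/11
  (0, 0) → z = 0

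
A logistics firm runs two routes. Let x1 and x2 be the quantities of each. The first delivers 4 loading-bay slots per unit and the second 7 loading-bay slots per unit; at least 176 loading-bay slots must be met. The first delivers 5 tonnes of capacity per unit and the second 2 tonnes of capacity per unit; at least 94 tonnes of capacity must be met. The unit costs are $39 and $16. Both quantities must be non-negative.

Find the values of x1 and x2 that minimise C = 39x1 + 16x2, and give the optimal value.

Vertices and C = 39x1 + 16x2:
  (0, 47) → C = 752
  (44, 0) → C = 1716
  (34/3, 56/3) → C = 2222/3
The feasible region is unbounded (it extends along (0, 1), (1, 0)), but C strictly increases along every unbounded feasible direction, so there is no improving ray and the minimum is attained at a vertex.

The optimum lies where 4x1 + 7x2 = 176 and 5x1 + 2x2 = 94.
Solving simultaneously gives x1 = 34/3, x2 = 56/3.

x1 = 34/3, x2 = 56/3, minimum C = 2222/3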